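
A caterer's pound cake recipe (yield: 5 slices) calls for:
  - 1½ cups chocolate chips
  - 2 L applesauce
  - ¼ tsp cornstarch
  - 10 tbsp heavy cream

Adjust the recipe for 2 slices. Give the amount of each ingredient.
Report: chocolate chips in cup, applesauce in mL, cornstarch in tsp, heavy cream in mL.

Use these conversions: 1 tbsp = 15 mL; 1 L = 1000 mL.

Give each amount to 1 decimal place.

chocolate chips: 0.6 cup; applesauce: 800.0 mL; cornstarch: 0.1 tsp; heavy cream: 60.0 mL

Scaling factor: 2/5 = 0.4.
chocolate chips: 1.5 cup × 2/5 = 0.6 cup
applesauce: 2 L × 2/5 × 1000 mL/L = 800.0 mL
cornstarch: 0.25 tsp × 2/5 = 0.1 tsp
heavy cream: 10 tbsp × 2/5 × 15 mL/tbsp = 60.0 mL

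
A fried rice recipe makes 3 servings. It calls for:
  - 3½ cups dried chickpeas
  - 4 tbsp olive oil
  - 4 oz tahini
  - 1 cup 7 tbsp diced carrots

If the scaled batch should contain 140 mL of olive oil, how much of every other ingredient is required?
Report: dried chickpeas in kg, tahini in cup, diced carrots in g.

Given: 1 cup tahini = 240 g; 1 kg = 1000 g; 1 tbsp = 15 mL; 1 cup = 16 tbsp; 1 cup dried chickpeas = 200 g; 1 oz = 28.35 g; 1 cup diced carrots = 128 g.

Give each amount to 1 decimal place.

dried chickpeas: 1.6 kg; tahini: 1.1 cup; diced carrots: 429.3 g

The original recipe has 60 mL of olive oil, so the scaling factor is 140 ÷ 60 = 7/3.
dried chickpeas: 3.5 cup × 7/3 × 200 g/cup ÷ 1000 g/kg ≈ 1.6 kg
tahini: 4 oz × 7/3 × 28.35 g/oz ÷ 240 g/cup ≈ 1.1 cup
diced carrots: (1 cup + 7 tbsp = 1.4375 cup) × 7/3 × 128 g/cup ≈ 429.3 g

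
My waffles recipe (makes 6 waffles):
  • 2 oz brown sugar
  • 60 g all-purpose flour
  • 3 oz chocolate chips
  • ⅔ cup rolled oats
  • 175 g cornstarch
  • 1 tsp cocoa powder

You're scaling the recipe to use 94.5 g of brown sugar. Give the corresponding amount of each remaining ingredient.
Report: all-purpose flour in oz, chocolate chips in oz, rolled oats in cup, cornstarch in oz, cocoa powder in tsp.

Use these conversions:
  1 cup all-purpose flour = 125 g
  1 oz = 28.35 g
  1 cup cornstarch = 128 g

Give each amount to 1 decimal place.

all-purpose flour: 3.5 oz; chocolate chips: 5.0 oz; rolled oats: 1.1 cup; cornstarch: 10.3 oz; cocoa powder: 1.7 tsp

The original recipe has 56.7 g of brown sugar, so the scaling factor is 94.5 ÷ 56.7 = 5/3.
all-purpose flour: 60 g × 5/3 ÷ 28.35 g/oz ≈ 3.5 oz
chocolate chips: 3 oz × 5/3 = 5.0 oz
rolled oats: 2/3 cup × 5/3 ≈ 1.1 cup
cornstarch: 175 g × 5/3 ÷ 28.35 g/oz ≈ 10.3 oz
cocoa powder: 1 tsp × 5/3 ≈ 1.7 tsp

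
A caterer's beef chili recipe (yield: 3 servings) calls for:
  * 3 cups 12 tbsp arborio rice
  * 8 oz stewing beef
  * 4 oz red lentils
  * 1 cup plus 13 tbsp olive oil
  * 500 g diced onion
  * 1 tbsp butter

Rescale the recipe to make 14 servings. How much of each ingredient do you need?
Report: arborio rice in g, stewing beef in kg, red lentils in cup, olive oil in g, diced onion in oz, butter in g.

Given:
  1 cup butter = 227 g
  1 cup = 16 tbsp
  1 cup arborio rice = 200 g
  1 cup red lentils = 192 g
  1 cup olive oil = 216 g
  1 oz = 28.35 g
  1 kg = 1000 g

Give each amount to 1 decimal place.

Scaling factor: 14/3.
arborio rice: (3 cup + 12 tbsp = 3.75 cup) × 14/3 × 200 g/cup = 3500.0 g
stewing beef: 8 oz × 14/3 × 28.35 g/oz ÷ 1000 g/kg ≈ 1.1 kg
red lentils: 4 oz × 14/3 × 28.35 g/oz ÷ 192 g/cup ≈ 2.8 cup
olive oil: (1 cup + 13 tbsp = 1.8125 cup) × 14/3 × 216 g/cup = 1827.0 g
diced onion: 500 g × 14/3 ÷ 28.35 g/oz ≈ 82.3 oz
butter: 1 tbsp × 14/3 ÷ 16 tbsp/cup × 227 g/cup ≈ 66.2 g

arborio rice: 3500.0 g; stewing beef: 1.1 kg; red lentils: 2.8 cup; olive oil: 1827.0 g; diced onion: 82.3 oz; butter: 66.2 g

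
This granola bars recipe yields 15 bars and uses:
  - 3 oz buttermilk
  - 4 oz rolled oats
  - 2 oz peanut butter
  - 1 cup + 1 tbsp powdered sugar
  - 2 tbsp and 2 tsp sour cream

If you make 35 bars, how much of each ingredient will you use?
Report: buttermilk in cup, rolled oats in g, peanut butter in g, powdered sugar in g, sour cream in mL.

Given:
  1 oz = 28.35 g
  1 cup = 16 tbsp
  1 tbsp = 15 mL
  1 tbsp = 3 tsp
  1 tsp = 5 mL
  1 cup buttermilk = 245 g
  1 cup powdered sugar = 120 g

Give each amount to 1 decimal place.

Scaling factor: 35/15 = 7/3.
buttermilk: 3 oz × 7/3 × 28.35 g/oz ÷ 245 g/cup ≈ 0.8 cup
rolled oats: 4 oz × 7/3 × 28.35 g/oz = 264.6 g
peanut butter: 2 oz × 7/3 × 28.35 g/oz = 132.3 g
powdered sugar: (1 cup + 1 tbsp = 1.0625 cup) × 7/3 × 120 g/cup = 297.5 g
sour cream: (2 tbsp + 2 tsp = 8/3 tbsp) × 7/3 × 15 mL/tbsp ≈ 93.3 mL

buttermilk: 0.8 cup; rolled oats: 264.6 g; peanut butter: 132.3 g; powdered sugar: 297.5 g; sour cream: 93.3 mL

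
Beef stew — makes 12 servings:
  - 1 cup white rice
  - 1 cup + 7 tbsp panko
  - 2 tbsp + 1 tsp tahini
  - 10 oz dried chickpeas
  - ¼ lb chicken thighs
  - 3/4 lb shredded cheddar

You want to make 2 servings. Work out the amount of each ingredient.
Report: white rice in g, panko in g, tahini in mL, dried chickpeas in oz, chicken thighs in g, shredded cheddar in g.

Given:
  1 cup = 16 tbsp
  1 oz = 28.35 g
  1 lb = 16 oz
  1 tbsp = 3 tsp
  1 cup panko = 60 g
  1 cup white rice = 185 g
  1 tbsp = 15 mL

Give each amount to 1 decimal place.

white rice: 30.8 g; panko: 14.4 g; tahini: 5.8 mL; dried chickpeas: 1.7 oz; chicken thighs: 18.9 g; shredded cheddar: 56.7 g

Scaling factor: 2/12 = 1/6.
white rice: 1 cup × 1/6 × 185 g/cup ≈ 30.8 g
panko: (1 cup + 7 tbsp = 1.4375 cup) × 1/6 × 60 g/cup ≈ 14.4 g
tahini: (2 tbsp + 1 tsp = 7/3 tbsp) × 1/6 × 15 mL/tbsp ≈ 5.8 mL
dried chickpeas: 10 oz × 1/6 ≈ 1.7 oz
chicken thighs: 0.25 lb × 1/6 × 16 oz/lb × 28.35 g/oz = 18.9 g
shredded cheddar: 0.75 lb × 1/6 × 16 oz/lb × 28.35 g/oz = 56.7 g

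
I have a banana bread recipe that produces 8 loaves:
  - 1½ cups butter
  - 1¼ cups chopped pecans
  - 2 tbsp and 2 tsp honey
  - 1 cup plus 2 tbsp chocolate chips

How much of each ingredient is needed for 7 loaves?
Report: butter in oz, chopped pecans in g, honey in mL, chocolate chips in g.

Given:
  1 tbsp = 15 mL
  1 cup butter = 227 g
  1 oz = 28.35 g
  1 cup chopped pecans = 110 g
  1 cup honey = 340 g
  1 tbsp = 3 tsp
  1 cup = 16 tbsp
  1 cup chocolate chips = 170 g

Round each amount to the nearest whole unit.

Scaling factor: 7/8 = 0.875.
butter: 1.5 cup × 7/8 × 227 g/cup ÷ 28.35 g/oz ≈ 11 oz
chopped pecans: 1.25 cup × 7/8 × 110 g/cup ≈ 120 g
honey: (2 tbsp + 2 tsp = 8/3 tbsp) × 7/8 × 15 mL/tbsp = 35 mL
chocolate chips: (1 cup + 2 tbsp = 1.125 cup) × 7/8 × 170 g/cup ≈ 167 g

butter: 11 oz; chopped pecans: 120 g; honey: 35 mL; chocolate chips: 167 g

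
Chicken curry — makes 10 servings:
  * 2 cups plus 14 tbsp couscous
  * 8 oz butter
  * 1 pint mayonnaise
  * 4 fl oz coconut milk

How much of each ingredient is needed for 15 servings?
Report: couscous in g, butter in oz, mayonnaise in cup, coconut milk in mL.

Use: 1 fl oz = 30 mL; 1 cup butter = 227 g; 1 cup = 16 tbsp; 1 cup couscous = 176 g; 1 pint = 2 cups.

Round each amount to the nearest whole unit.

Scaling factor: 15/10 = 3/2 = 1.5.
couscous: (2 cup + 14 tbsp = 2.875 cup) × 3/2 × 176 g/cup = 759 g
butter: 8 oz × 3/2 = 12 oz
mayonnaise: 1 pint × 3/2 × 2 cup/pint = 3 cup
coconut milk: 4 fl oz × 3/2 × 30 mL/fl oz = 180 mL

couscous: 759 g; butter: 12 oz; mayonnaise: 3 cup; coconut milk: 180 mL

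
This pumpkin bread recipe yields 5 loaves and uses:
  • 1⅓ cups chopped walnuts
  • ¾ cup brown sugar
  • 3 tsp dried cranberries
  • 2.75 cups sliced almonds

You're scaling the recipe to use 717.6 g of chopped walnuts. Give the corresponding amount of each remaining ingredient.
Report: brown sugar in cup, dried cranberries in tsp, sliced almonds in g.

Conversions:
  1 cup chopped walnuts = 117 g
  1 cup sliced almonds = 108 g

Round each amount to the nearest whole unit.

The original recipe has 156 g of chopped walnuts, so the scaling factor is 717.6 ÷ 156 = 23/5 = 4.6.
brown sugar: 0.75 cup × 23/5 ≈ 3 cup
dried cranberries: 3 tsp × 23/5 ≈ 14 tsp
sliced almonds: 2.75 cup × 23/5 × 108 g/cup ≈ 1366 g

brown sugar: 3 cup; dried cranberries: 14 tsp; sliced almonds: 1366 g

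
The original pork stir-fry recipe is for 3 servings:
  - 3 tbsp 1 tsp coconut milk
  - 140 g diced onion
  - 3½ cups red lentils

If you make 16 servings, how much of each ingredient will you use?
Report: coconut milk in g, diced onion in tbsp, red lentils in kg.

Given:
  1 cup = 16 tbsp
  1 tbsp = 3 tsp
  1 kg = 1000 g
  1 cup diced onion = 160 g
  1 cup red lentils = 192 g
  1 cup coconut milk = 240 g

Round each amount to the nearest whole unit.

coconut milk: 267 g; diced onion: 75 tbsp; red lentils: 4 kg

Scaling factor: 16/3.
coconut milk: (3 tbsp + 1 tsp = 10/3 tbsp) × 16/3 ÷ 16 tbsp/cup × 240 g/cup ≈ 267 g
diced onion: 140 g × 16/3 ÷ 160 g/cup × 16 tbsp/cup ≈ 75 tbsp
red lentils: 3.5 cup × 16/3 × 192 g/cup ÷ 1000 g/kg ≈ 4 kg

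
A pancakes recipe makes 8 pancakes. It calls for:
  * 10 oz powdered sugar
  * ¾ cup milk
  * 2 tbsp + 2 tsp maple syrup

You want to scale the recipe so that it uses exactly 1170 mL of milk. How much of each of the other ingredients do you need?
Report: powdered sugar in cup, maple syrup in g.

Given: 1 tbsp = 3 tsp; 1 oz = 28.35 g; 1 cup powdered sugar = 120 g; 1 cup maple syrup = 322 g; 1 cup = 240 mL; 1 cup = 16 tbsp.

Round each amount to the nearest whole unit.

powdered sugar: 15 cup; maple syrup: 349 g

The original recipe has 180 mL of milk, so the scaling factor is 1170 ÷ 180 = 13/2 = 6.5.
powdered sugar: 10 oz × 13/2 × 28.35 g/oz ÷ 120 g/cup ≈ 15 cup
maple syrup: (2 tbsp + 2 tsp = 8/3 tbsp) × 13/2 ÷ 16 tbsp/cup × 322 g/cup ≈ 349 g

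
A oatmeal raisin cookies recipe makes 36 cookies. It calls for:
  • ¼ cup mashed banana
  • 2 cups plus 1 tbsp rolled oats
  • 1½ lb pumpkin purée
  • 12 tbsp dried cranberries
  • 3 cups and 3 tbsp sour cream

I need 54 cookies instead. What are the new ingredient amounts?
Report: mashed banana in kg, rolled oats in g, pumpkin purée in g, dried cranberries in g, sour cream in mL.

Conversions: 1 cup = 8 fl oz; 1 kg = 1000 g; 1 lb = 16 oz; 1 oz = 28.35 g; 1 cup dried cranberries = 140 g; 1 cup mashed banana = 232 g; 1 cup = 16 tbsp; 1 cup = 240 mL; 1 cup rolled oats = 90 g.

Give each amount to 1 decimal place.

mashed banana: 0.1 kg; rolled oats: 278.4 g; pumpkin purée: 1020.6 g; dried cranberries: 157.5 g; sour cream: 1147.5 mL

Scaling factor: 54/36 = 3/2 = 1.5.
mashed banana: 0.25 cup × 3/2 × 232 g/cup ÷ 1000 g/kg ≈ 0.1 kg
rolled oats: (2 cup + 1 tbsp = 2.0625 cup) × 3/2 × 90 g/cup ≈ 278.4 g
pumpkin purée: 1.5 lb × 3/2 × 16 oz/lb × 28.35 g/oz = 1020.6 g
dried cranberries: 12 tbsp × 3/2 ÷ 16 tbsp/cup × 140 g/cup = 157.5 g
sour cream: (3 cup + 3 tbsp = 3.1875 cup) × 3/2 × 240 mL/cup = 1147.5 mL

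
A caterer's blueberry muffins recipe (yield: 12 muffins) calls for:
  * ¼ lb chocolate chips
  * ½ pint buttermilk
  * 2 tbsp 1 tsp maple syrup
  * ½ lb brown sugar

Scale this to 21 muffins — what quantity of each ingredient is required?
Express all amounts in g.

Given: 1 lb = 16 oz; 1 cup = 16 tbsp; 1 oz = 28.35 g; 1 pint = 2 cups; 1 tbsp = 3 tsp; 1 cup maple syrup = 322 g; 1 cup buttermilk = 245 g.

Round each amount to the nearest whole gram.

Scaling factor: 21/12 = 7/4 = 1.75.
chocolate chips: 0.25 lb × 7/4 × 16 oz/lb × 28.35 g/oz ≈ 198 g
buttermilk: 0.5 pint × 7/4 × 2 cup/pint × 245 g/cup ≈ 429 g
maple syrup: (2 tbsp + 1 tsp = 7/3 tbsp) × 7/4 ÷ 16 tbsp/cup × 322 g/cup ≈ 82 g
brown sugar: 0.5 lb × 7/4 × 16 oz/lb × 28.35 g/oz ≈ 397 g

chocolate chips: 198 g; buttermilk: 429 g; maple syrup: 82 g; brown sugar: 397 g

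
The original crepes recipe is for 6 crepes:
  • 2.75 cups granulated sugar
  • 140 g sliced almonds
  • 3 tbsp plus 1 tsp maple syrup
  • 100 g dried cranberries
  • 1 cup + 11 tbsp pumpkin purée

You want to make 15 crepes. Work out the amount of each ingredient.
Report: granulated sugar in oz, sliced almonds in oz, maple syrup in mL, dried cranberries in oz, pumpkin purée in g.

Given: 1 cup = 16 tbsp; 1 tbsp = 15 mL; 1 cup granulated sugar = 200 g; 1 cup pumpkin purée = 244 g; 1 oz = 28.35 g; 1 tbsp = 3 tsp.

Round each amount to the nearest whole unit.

granulated sugar: 49 oz; sliced almonds: 12 oz; maple syrup: 125 mL; dried cranberries: 9 oz; pumpkin purée: 1029 g

Scaling factor: 15/6 = 5/2 = 2.5.
granulated sugar: 2.75 cup × 5/2 × 200 g/cup ÷ 28.35 g/oz ≈ 49 oz
sliced almonds: 140 g × 5/2 ÷ 28.35 g/oz ≈ 12 oz
maple syrup: (3 tbsp + 1 tsp = 10/3 tbsp) × 5/2 × 15 mL/tbsp = 125 mL
dried cranberries: 100 g × 5/2 ÷ 28.35 g/oz ≈ 9 oz
pumpkin purée: (1 cup + 11 tbsp = 1.6875 cup) × 5/2 × 244 g/cup ≈ 1029 g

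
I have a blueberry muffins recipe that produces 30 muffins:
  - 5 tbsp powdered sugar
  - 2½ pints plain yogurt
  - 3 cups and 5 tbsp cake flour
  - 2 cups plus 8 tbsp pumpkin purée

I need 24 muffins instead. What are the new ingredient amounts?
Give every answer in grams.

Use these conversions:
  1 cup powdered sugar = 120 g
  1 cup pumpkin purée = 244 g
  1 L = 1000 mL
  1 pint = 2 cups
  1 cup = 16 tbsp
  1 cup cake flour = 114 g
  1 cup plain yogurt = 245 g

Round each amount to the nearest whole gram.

Scaling factor: 24/30 = 4/5 = 0.8.
powdered sugar: 5 tbsp × 4/5 ÷ 16 tbsp/cup × 120 g/cup = 30 g
plain yogurt: 2.5 pint × 4/5 × 2 cup/pint × 245 g/cup = 980 g
cake flour: (3 cup + 5 tbsp = 3.3125 cup) × 4/5 × 114 g/cup ≈ 302 g
pumpkin purée: (2 cup + 8 tbsp = 2.5 cup) × 4/5 × 244 g/cup = 488 g

powdered sugar: 30 g; plain yogurt: 980 g; cake flour: 302 g; pumpkin purée: 488 g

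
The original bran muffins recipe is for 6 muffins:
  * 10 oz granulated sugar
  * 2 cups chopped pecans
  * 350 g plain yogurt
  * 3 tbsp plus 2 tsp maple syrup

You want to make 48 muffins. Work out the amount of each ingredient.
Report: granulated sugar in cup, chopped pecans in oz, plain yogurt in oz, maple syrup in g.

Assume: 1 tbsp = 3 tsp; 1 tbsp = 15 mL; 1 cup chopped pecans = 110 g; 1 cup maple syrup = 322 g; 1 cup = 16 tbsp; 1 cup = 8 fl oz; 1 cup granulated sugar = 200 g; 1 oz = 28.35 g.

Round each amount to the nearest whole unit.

granulated sugar: 11 cup; chopped pecans: 62 oz; plain yogurt: 99 oz; maple syrup: 590 g

Scaling factor: 48/6 = 8.
granulated sugar: 10 oz × 8 × 28.35 g/oz ÷ 200 g/cup ≈ 11 cup
chopped pecans: 2 cup × 8 × 110 g/cup ÷ 28.35 g/oz ≈ 62 oz
plain yogurt: 350 g × 8 ÷ 28.35 g/oz ≈ 99 oz
maple syrup: (3 tbsp + 2 tsp = 11/3 tbsp) × 8 ÷ 16 tbsp/cup × 322 g/cup ≈ 590 g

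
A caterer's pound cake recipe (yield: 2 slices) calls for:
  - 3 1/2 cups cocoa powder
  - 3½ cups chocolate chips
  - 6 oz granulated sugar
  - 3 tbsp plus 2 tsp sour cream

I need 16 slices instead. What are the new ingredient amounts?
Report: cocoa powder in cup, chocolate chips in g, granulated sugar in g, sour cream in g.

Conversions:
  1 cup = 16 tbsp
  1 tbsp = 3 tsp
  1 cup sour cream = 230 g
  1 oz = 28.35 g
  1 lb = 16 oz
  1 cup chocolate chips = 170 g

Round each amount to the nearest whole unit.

Scaling factor: 16/2 = 8.
cocoa powder: 3.5 cup × 8 = 28 cup
chocolate chips: 3.5 cup × 8 × 170 g/cup = 4760 g
granulated sugar: 6 oz × 8 × 28.35 g/oz ≈ 1361 g
sour cream: (3 tbsp + 2 tsp = 11/3 tbsp) × 8 ÷ 16 tbsp/cup × 230 g/cup ≈ 422 g

cocoa powder: 28 cup; chocolate chips: 4760 g; granulated sugar: 1361 g; sour cream: 422 g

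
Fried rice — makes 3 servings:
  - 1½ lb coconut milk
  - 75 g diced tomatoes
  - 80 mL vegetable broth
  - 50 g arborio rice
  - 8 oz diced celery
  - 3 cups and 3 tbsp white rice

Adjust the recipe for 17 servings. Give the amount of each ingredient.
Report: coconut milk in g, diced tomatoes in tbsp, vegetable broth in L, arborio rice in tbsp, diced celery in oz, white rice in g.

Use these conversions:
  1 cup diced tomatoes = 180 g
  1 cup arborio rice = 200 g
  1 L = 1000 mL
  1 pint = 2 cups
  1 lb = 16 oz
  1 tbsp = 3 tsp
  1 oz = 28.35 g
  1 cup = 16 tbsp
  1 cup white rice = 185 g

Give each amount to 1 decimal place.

coconut milk: 3855.6 g; diced tomatoes: 37.8 tbsp; vegetable broth: 0.5 L; arborio rice: 22.7 tbsp; diced celery: 45.3 oz; white rice: 3341.6 g

Scaling factor: 17/3.
coconut milk: 1.5 lb × 17/3 × 16 oz/lb × 28.35 g/oz = 3855.6 g
diced tomatoes: 75 g × 17/3 ÷ 180 g/cup × 16 tbsp/cup ≈ 37.8 tbsp
vegetable broth: 80 mL × 17/3 ÷ 1000 mL/L ≈ 0.5 L
arborio rice: 50 g × 17/3 ÷ 200 g/cup × 16 tbsp/cup ≈ 22.7 tbsp
diced celery: 8 oz × 17/3 ≈ 45.3 oz
white rice: (3 cup + 3 tbsp = 3.1875 cup) × 17/3 × 185 g/cup ≈ 3341.6 g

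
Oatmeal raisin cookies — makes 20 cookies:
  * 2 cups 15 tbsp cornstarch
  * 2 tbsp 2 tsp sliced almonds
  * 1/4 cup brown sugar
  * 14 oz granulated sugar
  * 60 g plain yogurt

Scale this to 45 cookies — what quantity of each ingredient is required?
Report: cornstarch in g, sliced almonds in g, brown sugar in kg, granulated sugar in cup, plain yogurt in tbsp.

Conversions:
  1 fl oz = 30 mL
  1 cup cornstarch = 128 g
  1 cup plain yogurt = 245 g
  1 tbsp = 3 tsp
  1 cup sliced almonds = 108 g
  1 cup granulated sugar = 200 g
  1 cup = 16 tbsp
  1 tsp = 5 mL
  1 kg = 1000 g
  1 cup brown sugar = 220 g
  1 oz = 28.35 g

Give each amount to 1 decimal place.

Scaling factor: 45/20 = 9/4 = 2.25.
cornstarch: (2 cup + 15 tbsp = 2.9375 cup) × 9/4 × 128 g/cup = 846.0 g
sliced almonds: (2 tbsp + 2 tsp = 8/3 tbsp) × 9/4 ÷ 16 tbsp/cup × 108 g/cup = 40.5 g
brown sugar: 0.25 cup × 9/4 × 220 g/cup ÷ 1000 g/kg ≈ 0.1 kg
granulated sugar: 14 oz × 9/4 × 28.35 g/oz ÷ 200 g/cup ≈ 4.5 cup
plain yogurt: 60 g × 9/4 ÷ 245 g/cup × 16 tbsp/cup ≈ 8.8 tbsp

cornstarch: 846.0 g; sliced almonds: 40.5 g; brown sugar: 0.1 kg; granulated sugar: 4.5 cup; plain yogurt: 8.8 tbsp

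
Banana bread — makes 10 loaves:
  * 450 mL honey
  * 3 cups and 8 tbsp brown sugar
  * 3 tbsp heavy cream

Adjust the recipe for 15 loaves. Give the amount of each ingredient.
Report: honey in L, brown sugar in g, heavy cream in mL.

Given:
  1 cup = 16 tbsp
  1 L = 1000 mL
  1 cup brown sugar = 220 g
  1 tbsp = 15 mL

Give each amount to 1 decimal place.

honey: 0.7 L; brown sugar: 1155.0 g; heavy cream: 67.5 mL

Scaling factor: 15/10 = 3/2 = 1.5.
honey: 450 mL × 3/2 ÷ 1000 mL/L ≈ 0.7 L
brown sugar: (3 cup + 8 tbsp = 3.5 cup) × 3/2 × 220 g/cup = 1155.0 g
heavy cream: 3 tbsp × 3/2 × 15 mL/tbsp = 67.5 mL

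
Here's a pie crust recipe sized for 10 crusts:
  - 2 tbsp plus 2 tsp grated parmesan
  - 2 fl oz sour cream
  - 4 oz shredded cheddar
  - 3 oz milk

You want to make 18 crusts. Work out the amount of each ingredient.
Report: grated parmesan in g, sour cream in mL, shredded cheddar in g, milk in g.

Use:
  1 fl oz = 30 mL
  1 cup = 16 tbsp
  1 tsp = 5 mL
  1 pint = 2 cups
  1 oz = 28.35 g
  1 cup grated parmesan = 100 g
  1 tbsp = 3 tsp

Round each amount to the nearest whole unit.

grated parmesan: 30 g; sour cream: 108 mL; shredded cheddar: 204 g; milk: 153 g

Scaling factor: 18/10 = 9/5 = 1.8.
grated parmesan: (2 tbsp + 2 tsp = 8/3 tbsp) × 9/5 ÷ 16 tbsp/cup × 100 g/cup = 30 g
sour cream: 2 fl oz × 9/5 × 30 mL/fl oz = 108 mL
shredded cheddar: 4 oz × 9/5 × 28.35 g/oz ≈ 204 g
milk: 3 oz × 9/5 × 28.35 g/oz ≈ 153 g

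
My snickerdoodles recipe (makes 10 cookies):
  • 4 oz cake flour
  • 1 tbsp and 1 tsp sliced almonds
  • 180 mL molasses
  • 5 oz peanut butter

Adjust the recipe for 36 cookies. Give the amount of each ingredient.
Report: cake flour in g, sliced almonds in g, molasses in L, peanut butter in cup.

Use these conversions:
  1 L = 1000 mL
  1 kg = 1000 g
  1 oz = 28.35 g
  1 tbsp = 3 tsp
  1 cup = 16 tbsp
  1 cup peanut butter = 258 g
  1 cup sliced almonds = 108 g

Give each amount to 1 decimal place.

Scaling factor: 36/10 = 18/5 = 3.6.
cake flour: 4 oz × 18/5 × 28.35 g/oz ≈ 408.2 g
sliced almonds: (1 tbsp + 1 tsp = 4/3 tbsp) × 18/5 ÷ 16 tbsp/cup × 108 g/cup = 32.4 g
molasses: 180 mL × 18/5 ÷ 1000 mL/L ≈ 0.6 L
peanut butter: 5 oz × 18/5 × 28.35 g/oz ÷ 258 g/cup ≈ 2.0 cup

cake flour: 408.2 g; sliced almonds: 32.4 g; molasses: 0.6 L; peanut butter: 2.0 cup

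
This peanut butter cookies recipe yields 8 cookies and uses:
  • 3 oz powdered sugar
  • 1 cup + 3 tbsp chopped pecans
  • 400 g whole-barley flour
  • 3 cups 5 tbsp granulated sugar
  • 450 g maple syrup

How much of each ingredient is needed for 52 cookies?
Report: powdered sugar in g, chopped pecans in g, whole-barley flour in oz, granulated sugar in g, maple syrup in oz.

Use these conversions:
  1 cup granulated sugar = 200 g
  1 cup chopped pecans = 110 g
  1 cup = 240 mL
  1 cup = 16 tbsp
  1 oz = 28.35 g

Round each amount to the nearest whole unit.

Scaling factor: 52/8 = 13/2 = 6.5.
powdered sugar: 3 oz × 13/2 × 28.35 g/oz ≈ 553 g
chopped pecans: (1 cup + 3 tbsp = 1.1875 cup) × 13/2 × 110 g/cup ≈ 849 g
whole-barley flour: 400 g × 13/2 ÷ 28.35 g/oz ≈ 92 oz
granulated sugar: (3 cup + 5 tbsp = 3.3125 cup) × 13/2 × 200 g/cup ≈ 4306 g
maple syrup: 450 g × 13/2 ÷ 28.35 g/oz ≈ 103 oz

powdered sugar: 553 g; chopped pecans: 849 g; whole-barley flour: 92 oz; granulated sugar: 4306 g; maple syrup: 103 oz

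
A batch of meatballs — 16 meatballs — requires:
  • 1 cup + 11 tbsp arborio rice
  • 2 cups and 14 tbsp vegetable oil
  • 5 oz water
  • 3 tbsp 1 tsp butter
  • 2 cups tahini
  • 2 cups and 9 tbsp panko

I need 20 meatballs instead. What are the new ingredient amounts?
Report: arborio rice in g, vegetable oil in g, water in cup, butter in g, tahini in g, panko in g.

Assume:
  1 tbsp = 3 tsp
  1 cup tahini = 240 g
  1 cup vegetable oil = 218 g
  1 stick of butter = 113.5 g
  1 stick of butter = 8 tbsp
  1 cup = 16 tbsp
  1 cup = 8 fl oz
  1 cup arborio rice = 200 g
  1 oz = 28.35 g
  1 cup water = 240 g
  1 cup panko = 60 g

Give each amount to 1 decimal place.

Scaling factor: 20/16 = 5/4 = 1.25.
arborio rice: (1 cup + 11 tbsp = 1.6875 cup) × 5/4 × 200 g/cup ≈ 421.9 g
vegetable oil: (2 cup + 14 tbsp = 2.875 cup) × 5/4 × 218 g/cup ≈ 783.4 g
water: 5 oz × 5/4 × 28.35 g/oz ÷ 240 g/cup ≈ 0.7 cup
butter: (3 tbsp + 1 tsp = 10/3 tbsp) × 5/4 ÷ 8 tbsp/stick × 113.5 g/stick ≈ 59.1 g
tahini: 2 cup × 5/4 × 240 g/cup = 600.0 g
panko: (2 cup + 9 tbsp = 2.5625 cup) × 5/4 × 60 g/cup ≈ 192.2 g

arborio rice: 421.9 g; vegetable oil: 783.4 g; water: 0.7 cup; butter: 59.1 g; tahini: 600.0 g; panko: 192.2 g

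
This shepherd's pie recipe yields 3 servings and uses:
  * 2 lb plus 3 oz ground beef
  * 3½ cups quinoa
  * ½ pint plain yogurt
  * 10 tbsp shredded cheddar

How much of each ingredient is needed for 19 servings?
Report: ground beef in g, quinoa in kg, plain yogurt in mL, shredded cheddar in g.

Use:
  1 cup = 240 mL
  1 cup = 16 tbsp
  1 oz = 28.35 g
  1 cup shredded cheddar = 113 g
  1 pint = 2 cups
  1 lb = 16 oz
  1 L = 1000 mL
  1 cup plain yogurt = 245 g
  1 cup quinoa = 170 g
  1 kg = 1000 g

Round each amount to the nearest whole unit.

Scaling factor: 19/3.
ground beef: (2 lb + 3 oz = 2.1875 lb) × 19/3 × 16 oz/lb × 28.35 g/oz ≈ 6284 g
quinoa: 3.5 cup × 19/3 × 170 g/cup ÷ 1000 g/kg ≈ 4 kg
plain yogurt: 0.5 pint × 19/3 × 2 cup/pint × 240 mL/cup = 1520 mL
shredded cheddar: 10 tbsp × 19/3 ÷ 16 tbsp/cup × 113 g/cup ≈ 447 g

ground beef: 6284 g; quinoa: 4 kg; plain yogurt: 1520 mL; shredded cheddar: 447 g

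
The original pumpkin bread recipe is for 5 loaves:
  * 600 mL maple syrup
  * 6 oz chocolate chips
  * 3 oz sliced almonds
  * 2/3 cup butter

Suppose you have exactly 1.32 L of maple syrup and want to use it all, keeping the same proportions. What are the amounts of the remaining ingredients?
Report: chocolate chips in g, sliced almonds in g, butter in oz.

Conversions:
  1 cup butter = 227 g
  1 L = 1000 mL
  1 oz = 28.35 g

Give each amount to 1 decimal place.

The original recipe has 0.6 L of maple syrup, so the scaling factor is 1.32 ÷ 0.6 = 11/5 = 2.2.
chocolate chips: 6 oz × 11/5 × 28.35 g/oz ≈ 374.2 g
sliced almonds: 3 oz × 11/5 × 28.35 g/oz ≈ 187.1 g
butter: 2/3 cup × 11/5 × 227 g/cup ÷ 28.35 g/oz ≈ 11.7 oz

chocolate chips: 374.2 g; sliced almonds: 187.1 g; butter: 11.7 oz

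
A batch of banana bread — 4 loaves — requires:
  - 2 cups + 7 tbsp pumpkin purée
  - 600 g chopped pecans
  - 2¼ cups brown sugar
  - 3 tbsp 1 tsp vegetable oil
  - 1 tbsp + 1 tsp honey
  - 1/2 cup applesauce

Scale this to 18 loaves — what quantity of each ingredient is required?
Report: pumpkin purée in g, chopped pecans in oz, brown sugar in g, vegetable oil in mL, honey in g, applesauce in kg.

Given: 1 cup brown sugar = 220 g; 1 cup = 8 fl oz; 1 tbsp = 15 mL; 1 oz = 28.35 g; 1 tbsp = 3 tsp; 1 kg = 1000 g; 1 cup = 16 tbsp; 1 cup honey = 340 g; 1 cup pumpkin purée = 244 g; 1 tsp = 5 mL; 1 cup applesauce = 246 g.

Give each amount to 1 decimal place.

pumpkin purée: 2676.4 g; chopped pecans: 95.2 oz; brown sugar: 2227.5 g; vegetable oil: 225.0 mL; honey: 127.5 g; applesauce: 0.6 kg

Scaling factor: 18/4 = 9/2 = 4.5.
pumpkin purée: (2 cup + 7 tbsp = 2.4375 cup) × 9/2 × 244 g/cup ≈ 2676.4 g
chopped pecans: 600 g × 9/2 ÷ 28.35 g/oz ≈ 95.2 oz
brown sugar: 2.25 cup × 9/2 × 220 g/cup = 2227.5 g
vegetable oil: (3 tbsp + 1 tsp = 10/3 tbsp) × 9/2 × 15 mL/tbsp = 225.0 mL
honey: (1 tbsp + 1 tsp = 4/3 tbsp) × 9/2 ÷ 16 tbsp/cup × 340 g/cup = 127.5 g
applesauce: 0.5 cup × 9/2 × 246 g/cup ÷ 1000 g/kg ≈ 0.6 kg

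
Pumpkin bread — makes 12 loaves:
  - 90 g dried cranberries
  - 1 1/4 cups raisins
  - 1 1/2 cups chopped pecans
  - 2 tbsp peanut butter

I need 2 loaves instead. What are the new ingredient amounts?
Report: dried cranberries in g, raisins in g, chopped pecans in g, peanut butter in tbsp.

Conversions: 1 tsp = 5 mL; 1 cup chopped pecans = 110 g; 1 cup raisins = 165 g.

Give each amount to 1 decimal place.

Scaling factor: 2/12 = 1/6.
dried cranberries: 90 g × 1/6 = 15.0 g
raisins: 1.25 cup × 1/6 × 165 g/cup ≈ 34.4 g
chopped pecans: 1.5 cup × 1/6 × 110 g/cup = 27.5 g
peanut butter: 2 tbsp × 1/6 ≈ 0.3 tbsp

dried cranberries: 15.0 g; raisins: 34.4 g; chopped pecans: 27.5 g; peanut butter: 0.3 tbsp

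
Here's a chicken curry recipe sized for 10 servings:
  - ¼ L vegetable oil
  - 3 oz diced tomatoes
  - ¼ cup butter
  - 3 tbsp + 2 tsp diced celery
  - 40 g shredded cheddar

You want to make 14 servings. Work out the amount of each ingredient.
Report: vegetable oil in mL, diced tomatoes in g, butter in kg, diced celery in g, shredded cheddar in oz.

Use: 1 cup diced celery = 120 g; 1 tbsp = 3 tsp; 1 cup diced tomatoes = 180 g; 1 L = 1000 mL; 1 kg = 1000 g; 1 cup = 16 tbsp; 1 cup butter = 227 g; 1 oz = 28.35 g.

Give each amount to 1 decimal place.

Scaling factor: 14/10 = 7/5 = 1.4.
vegetable oil: 0.25 L × 7/5 × 1000 mL/L = 350.0 mL
diced tomatoes: 3 oz × 7/5 × 28.35 g/oz ≈ 119.1 g
butter: 0.25 cup × 7/5 × 227 g/cup ÷ 1000 g/kg ≈ 0.1 kg
diced celery: (3 tbsp + 2 tsp = 11/3 tbsp) × 7/5 ÷ 16 tbsp/cup × 120 g/cup = 38.5 g
shredded cheddar: 40 g × 7/5 ÷ 28.35 g/oz ≈ 2.0 oz

vegetable oil: 350.0 mL; diced tomatoes: 119.1 g; butter: 0.1 kg; diced celery: 38.5 g; shredded cheddar: 2.0 oz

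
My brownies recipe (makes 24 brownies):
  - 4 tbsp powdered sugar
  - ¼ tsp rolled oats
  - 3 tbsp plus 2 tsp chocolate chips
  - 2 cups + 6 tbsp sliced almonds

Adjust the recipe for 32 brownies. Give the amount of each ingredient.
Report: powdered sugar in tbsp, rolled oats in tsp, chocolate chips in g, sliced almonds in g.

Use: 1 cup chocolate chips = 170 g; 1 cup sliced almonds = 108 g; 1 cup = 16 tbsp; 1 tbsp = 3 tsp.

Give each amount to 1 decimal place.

powdered sugar: 5.3 tbsp; rolled oats: 0.3 tsp; chocolate chips: 51.9 g; sliced almonds: 342.0 g

Scaling factor: 32/24 = 4/3.
powdered sugar: 4 tbsp × 4/3 ≈ 5.3 tbsp
rolled oats: 0.25 tsp × 4/3 ≈ 0.3 tsp
chocolate chips: (3 tbsp + 2 tsp = 11/3 tbsp) × 4/3 ÷ 16 tbsp/cup × 170 g/cup ≈ 51.9 g
sliced almonds: (2 cup + 6 tbsp = 2.375 cup) × 4/3 × 108 g/cup = 342.0 g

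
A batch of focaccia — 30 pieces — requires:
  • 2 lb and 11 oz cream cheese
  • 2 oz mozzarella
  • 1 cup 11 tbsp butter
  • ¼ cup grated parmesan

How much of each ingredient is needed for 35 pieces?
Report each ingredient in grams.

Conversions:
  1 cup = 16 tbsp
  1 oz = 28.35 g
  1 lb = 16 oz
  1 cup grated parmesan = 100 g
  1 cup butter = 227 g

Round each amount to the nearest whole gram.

cream cheese: 1422 g; mozzarella: 66 g; butter: 447 g; grated parmesan: 29 g

Scaling factor: 35/30 = 7/6.
cream cheese: (2 lb + 11 oz = 2.6875 lb) × 7/6 × 16 oz/lb × 28.35 g/oz ≈ 1422 g
mozzarella: 2 oz × 7/6 × 28.35 g/oz ≈ 66 g
butter: (1 cup + 11 tbsp = 1.6875 cup) × 7/6 × 227 g/cup ≈ 447 g
grated parmesan: 0.25 cup × 7/6 × 100 g/cup ≈ 29 g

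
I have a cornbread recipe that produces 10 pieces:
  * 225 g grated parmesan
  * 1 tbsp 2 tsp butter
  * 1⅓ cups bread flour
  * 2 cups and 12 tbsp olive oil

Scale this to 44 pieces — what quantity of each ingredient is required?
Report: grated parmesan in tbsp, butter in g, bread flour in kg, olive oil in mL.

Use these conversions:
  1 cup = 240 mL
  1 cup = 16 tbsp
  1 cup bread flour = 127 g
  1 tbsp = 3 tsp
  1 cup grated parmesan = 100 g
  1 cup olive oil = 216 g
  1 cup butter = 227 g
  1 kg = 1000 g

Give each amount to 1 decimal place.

grated parmesan: 158.4 tbsp; butter: 104.0 g; bread flour: 0.7 kg; olive oil: 2904.0 mL

Scaling factor: 44/10 = 22/5 = 4.4.
grated parmesan: 225 g × 22/5 ÷ 100 g/cup × 16 tbsp/cup = 158.4 tbsp
butter: (1 tbsp + 2 tsp = 5/3 tbsp) × 22/5 ÷ 16 tbsp/cup × 227 g/cup ≈ 104.0 g
bread flour: 4/3 cup × 22/5 × 127 g/cup ÷ 1000 g/kg ≈ 0.7 kg
olive oil: (2 cup + 12 tbsp = 2.75 cup) × 22/5 × 240 mL/cup = 2904.0 mL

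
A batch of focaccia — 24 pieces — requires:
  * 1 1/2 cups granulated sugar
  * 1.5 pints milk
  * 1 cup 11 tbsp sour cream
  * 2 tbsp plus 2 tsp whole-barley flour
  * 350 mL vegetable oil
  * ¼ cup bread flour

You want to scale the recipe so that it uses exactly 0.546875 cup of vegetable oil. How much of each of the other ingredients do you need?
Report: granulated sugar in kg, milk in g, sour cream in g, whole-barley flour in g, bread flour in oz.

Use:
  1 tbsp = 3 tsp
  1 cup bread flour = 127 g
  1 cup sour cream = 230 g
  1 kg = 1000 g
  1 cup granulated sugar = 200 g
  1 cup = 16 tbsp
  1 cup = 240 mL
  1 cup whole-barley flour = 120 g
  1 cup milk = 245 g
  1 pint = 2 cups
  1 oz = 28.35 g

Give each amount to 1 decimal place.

The original recipe has 35/24 cup of vegetable oil, so the scaling factor is 0.546875 ÷ 35/24 = 3/8 = 0.375.
granulated sugar: 1.5 cup × 3/8 × 200 g/cup ÷ 1000 g/kg ≈ 0.1 kg
milk: 1.5 pint × 3/8 × 2 cup/pint × 245 g/cup ≈ 275.6 g
sour cream: (1 cup + 11 tbsp = 1.6875 cup) × 3/8 × 230 g/cup ≈ 145.5 g
whole-barley flour: (2 tbsp + 2 tsp = 8/3 tbsp) × 3/8 ÷ 16 tbsp/cup × 120 g/cup = 7.5 g
bread flour: 0.25 cup × 3/8 × 127 g/cup ÷ 28.35 g/oz ≈ 0.4 oz

granulated sugar: 0.1 kg; milk: 275.6 g; sour cream: 145.5 g; whole-barley flour: 7.5 g; bread flour: 0.4 oz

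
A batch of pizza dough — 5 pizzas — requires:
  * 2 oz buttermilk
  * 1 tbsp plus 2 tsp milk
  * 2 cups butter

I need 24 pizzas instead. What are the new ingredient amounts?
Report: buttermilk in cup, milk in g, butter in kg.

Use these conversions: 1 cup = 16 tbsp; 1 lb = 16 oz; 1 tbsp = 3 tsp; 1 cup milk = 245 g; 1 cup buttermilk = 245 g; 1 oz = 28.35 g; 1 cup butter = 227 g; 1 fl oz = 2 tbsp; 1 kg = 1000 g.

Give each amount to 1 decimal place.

buttermilk: 1.1 cup; milk: 122.5 g; butter: 2.2 kg

Scaling factor: 24/5 = 4.8.
buttermilk: 2 oz × 24/5 × 28.35 g/oz ÷ 245 g/cup ≈ 1.1 cup
milk: (1 tbsp + 2 tsp = 5/3 tbsp) × 24/5 ÷ 16 tbsp/cup × 245 g/cup = 122.5 g
butter: 2 cup × 24/5 × 227 g/cup ÷ 1000 g/kg ≈ 2.2 kg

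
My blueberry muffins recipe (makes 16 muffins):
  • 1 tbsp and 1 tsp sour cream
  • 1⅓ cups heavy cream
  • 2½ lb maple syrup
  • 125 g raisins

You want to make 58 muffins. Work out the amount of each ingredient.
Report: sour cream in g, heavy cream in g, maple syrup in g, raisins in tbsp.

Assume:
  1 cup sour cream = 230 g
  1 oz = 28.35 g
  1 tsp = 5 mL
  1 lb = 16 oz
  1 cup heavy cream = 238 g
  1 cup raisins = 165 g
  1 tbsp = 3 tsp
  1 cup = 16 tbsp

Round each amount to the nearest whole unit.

sour cream: 69 g; heavy cream: 1150 g; maple syrup: 4111 g; raisins: 44 tbsp

Scaling factor: 58/16 = 29/8 = 3.625.
sour cream: (1 tbsp + 1 tsp = 4/3 tbsp) × 29/8 ÷ 16 tbsp/cup × 230 g/cup ≈ 69 g
heavy cream: 4/3 cup × 29/8 × 238 g/cup ≈ 1150 g
maple syrup: 2.5 lb × 29/8 × 16 oz/lb × 28.35 g/oz ≈ 4111 g
raisins: 125 g × 29/8 ÷ 165 g/cup × 16 tbsp/cup ≈ 44 tbsp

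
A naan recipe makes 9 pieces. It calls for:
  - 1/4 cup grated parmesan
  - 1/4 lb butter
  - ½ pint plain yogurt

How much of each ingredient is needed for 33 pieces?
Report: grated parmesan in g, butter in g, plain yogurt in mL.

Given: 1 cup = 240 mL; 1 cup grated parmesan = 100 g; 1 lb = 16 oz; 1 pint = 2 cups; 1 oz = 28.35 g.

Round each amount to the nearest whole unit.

Scaling factor: 33/9 = 11/3.
grated parmesan: 0.25 cup × 11/3 × 100 g/cup ≈ 92 g
butter: 0.25 lb × 11/3 × 16 oz/lb × 28.35 g/oz ≈ 416 g
plain yogurt: 0.5 pint × 11/3 × 2 cup/pint × 240 mL/cup = 880 mL

grated parmesan: 92 g; butter: 416 g; plain yogurt: 880 mL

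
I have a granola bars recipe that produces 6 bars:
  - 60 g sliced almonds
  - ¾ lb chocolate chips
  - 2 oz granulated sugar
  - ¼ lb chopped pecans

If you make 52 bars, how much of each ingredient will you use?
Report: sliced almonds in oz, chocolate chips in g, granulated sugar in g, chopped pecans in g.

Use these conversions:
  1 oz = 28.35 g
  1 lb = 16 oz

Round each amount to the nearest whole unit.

sliced almonds: 18 oz; chocolate chips: 2948 g; granulated sugar: 491 g; chopped pecans: 983 g

Scaling factor: 52/6 = 26/3.
sliced almonds: 60 g × 26/3 ÷ 28.35 g/oz ≈ 18 oz
chocolate chips: 0.75 lb × 26/3 × 16 oz/lb × 28.35 g/oz ≈ 2948 g
granulated sugar: 2 oz × 26/3 × 28.35 g/oz ≈ 491 g
chopped pecans: 0.25 lb × 26/3 × 16 oz/lb × 28.35 g/oz ≈ 983 g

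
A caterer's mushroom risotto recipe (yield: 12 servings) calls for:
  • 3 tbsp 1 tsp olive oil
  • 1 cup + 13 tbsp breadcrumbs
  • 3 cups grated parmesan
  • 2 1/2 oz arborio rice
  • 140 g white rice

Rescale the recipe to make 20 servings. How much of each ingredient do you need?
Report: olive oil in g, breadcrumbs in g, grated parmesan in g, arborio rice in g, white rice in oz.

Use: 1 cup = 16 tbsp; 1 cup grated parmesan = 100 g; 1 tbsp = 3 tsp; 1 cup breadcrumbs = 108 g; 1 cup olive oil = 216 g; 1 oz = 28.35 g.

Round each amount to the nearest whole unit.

olive oil: 75 g; breadcrumbs: 326 g; grated parmesan: 500 g; arborio rice: 118 g; white rice: 8 oz

Scaling factor: 20/12 = 5/3.
olive oil: (3 tbsp + 1 tsp = 10/3 tbsp) × 5/3 ÷ 16 tbsp/cup × 216 g/cup = 75 g
breadcrumbs: (1 cup + 13 tbsp = 1.8125 cup) × 5/3 × 108 g/cup ≈ 326 g
grated parmesan: 3 cup × 5/3 × 100 g/cup = 500 g
arborio rice: 2.5 oz × 5/3 × 28.35 g/oz ≈ 118 g
white rice: 140 g × 5/3 ÷ 28.35 g/oz ≈ 8 oz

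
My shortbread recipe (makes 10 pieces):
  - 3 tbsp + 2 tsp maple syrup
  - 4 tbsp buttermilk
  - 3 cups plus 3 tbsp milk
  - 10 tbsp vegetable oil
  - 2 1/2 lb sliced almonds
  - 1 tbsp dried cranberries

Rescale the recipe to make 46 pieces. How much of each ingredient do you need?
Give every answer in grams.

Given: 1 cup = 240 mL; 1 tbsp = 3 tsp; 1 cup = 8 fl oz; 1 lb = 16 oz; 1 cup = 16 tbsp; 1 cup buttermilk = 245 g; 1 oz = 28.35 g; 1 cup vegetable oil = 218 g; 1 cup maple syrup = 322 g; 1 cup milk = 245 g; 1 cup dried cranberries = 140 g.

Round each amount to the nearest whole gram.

Scaling factor: 46/10 = 23/5 = 4.6.
maple syrup: (3 tbsp + 2 tsp = 11/3 tbsp) × 23/5 ÷ 16 tbsp/cup × 322 g/cup ≈ 339 g
buttermilk: 4 tbsp × 23/5 ÷ 16 tbsp/cup × 245 g/cup ≈ 282 g
milk: (3 cup + 3 tbsp = 3.1875 cup) × 23/5 × 245 g/cup ≈ 3592 g
vegetable oil: 10 tbsp × 23/5 ÷ 16 tbsp/cup × 218 g/cup ≈ 627 g
sliced almonds: 2.5 lb × 23/5 × 16 oz/lb × 28.35 g/oz ≈ 5216 g
dried cranberries: 1 tbsp × 23/5 ÷ 16 tbsp/cup × 140 g/cup ≈ 40 g

maple syrup: 339 g; buttermilk: 282 g; milk: 3592 g; vegetable oil: 627 g; sliced almonds: 5216 g; dried cranberries: 40 g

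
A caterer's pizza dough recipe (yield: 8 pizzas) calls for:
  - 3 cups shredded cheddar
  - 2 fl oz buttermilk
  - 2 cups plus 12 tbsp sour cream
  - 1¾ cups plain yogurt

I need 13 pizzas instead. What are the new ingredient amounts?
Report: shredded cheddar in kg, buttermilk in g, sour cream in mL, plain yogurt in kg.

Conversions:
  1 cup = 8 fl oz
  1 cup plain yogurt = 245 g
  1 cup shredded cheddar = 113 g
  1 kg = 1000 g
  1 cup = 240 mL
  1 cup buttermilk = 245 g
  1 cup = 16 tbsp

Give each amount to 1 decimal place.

shredded cheddar: 0.6 kg; buttermilk: 99.5 g; sour cream: 1072.5 mL; plain yogurt: 0.7 kg

Scaling factor: 13/8 = 1.625.
shredded cheddar: 3 cup × 13/8 × 113 g/cup ÷ 1000 g/kg ≈ 0.6 kg
buttermilk: 2 fl oz × 13/8 ÷ 8 fl oz/cup × 245 g/cup ≈ 99.5 g
sour cream: (2 cup + 12 tbsp = 2.75 cup) × 13/8 × 240 mL/cup = 1072.5 mL
plain yogurt: 1.75 cup × 13/8 × 245 g/cup ÷ 1000 g/kg ≈ 0.7 kg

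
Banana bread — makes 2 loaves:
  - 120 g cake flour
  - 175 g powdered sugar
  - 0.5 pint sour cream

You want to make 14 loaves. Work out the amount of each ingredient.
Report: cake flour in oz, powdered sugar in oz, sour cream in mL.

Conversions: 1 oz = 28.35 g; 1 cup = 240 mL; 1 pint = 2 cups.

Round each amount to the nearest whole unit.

cake flour: 30 oz; powdered sugar: 43 oz; sour cream: 1680 mL

Scaling factor: 14/2 = 7.
cake flour: 120 g × 7 ÷ 28.35 g/oz ≈ 30 oz
powdered sugar: 175 g × 7 ÷ 28.35 g/oz ≈ 43 oz
sour cream: 0.5 pint × 7 × 2 cup/pint × 240 mL/cup = 1680 mL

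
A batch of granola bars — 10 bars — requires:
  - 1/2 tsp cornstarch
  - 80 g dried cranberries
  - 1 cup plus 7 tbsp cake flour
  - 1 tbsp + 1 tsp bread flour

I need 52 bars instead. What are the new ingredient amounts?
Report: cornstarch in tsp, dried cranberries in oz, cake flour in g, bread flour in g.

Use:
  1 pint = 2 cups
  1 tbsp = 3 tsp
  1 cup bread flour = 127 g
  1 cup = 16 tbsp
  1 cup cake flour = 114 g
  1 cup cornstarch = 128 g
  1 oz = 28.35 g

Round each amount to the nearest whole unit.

cornstarch: 3 tsp; dried cranberries: 15 oz; cake flour: 852 g; bread flour: 55 g

Scaling factor: 52/10 = 26/5 = 5.2.
cornstarch: 0.5 tsp × 26/5 ≈ 3 tsp
dried cranberries: 80 g × 26/5 ÷ 28.35 g/oz ≈ 15 oz
cake flour: (1 cup + 7 tbsp = 1.4375 cup) × 26/5 × 114 g/cup ≈ 852 g
bread flour: (1 tbsp + 1 tsp = 4/3 tbsp) × 26/5 ÷ 16 tbsp/cup × 127 g/cup ≈ 55 g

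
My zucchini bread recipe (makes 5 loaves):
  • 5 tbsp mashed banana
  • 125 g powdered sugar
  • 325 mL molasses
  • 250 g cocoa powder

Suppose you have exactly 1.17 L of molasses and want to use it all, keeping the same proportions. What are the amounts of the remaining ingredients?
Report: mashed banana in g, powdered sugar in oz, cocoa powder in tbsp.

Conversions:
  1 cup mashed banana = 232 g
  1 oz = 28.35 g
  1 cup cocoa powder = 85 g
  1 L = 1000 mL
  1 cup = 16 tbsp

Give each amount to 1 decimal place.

The original recipe has 0.325 L of molasses, so the scaling factor is 1.17 ÷ 0.325 = 18/5 = 3.6.
mashed banana: 5 tbsp × 18/5 ÷ 16 tbsp/cup × 232 g/cup = 261.0 g
powdered sugar: 125 g × 18/5 ÷ 28.35 g/oz ≈ 15.9 oz
cocoa powder: 250 g × 18/5 ÷ 85 g/cup × 16 tbsp/cup ≈ 169.4 tbsp

mashed banana: 261.0 g; powdered sugar: 15.9 oz; cocoa powder: 169.4 tbsp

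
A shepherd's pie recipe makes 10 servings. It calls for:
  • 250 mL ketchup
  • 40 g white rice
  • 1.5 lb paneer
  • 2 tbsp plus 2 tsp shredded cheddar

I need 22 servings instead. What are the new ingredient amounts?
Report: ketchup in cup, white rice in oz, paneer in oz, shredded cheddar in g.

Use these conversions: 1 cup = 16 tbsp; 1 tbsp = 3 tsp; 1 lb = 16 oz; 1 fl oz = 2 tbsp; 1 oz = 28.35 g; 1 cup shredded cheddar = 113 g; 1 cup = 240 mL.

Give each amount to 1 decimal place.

ketchup: 2.3 cup; white rice: 3.1 oz; paneer: 52.8 oz; shredded cheddar: 41.4 g

Scaling factor: 22/10 = 11/5 = 2.2.
ketchup: 250 mL × 11/5 ÷ 240 mL/cup ≈ 2.3 cup
white rice: 40 g × 11/5 ÷ 28.35 g/oz ≈ 3.1 oz
paneer: 1.5 lb × 11/5 × 16 oz/lb = 52.8 oz
shredded cheddar: (2 tbsp + 2 tsp = 8/3 tbsp) × 11/5 ÷ 16 tbsp/cup × 113 g/cup ≈ 41.4 g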